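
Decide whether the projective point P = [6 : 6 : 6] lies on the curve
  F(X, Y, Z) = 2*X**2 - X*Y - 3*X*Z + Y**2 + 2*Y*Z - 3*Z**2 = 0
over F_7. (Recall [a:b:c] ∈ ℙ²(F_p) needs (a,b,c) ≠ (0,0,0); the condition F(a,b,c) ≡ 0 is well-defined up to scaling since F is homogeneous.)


F(6,6,6) ≡ 5 (mod 7); P is NOT on the curve.

Evaluate F(6, 6, 6) term-by-term (mod 7).
  2*X**2 ↦ 2·36·1·1 = 72
  -X*Y ↦ -1·6·6·1 = -36
  -3*X*Z ↦ -3·6·1·6 = -108
  Y**2 ↦ 1·1·36·1 = 36
  2*Y*Z ↦ 2·1·6·6 = 72
  -3*Z**2 ↦ -3·1·1·36 = -108
Sum: F(6, 6, 6) = (72) + (-36) + (-108) + (36) + (72) + (-108) = -72.
Reducing mod 7: -72 ≡ 5 (mod 7).
Since F(a, b, c) ≡ 5 ≠ 0 (mod 7), P does NOT lie on the curve.


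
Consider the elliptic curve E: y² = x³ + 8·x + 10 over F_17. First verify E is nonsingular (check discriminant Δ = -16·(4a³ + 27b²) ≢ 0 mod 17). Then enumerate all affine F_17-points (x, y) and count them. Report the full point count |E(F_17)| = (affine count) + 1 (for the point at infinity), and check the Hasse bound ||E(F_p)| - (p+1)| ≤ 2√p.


Affine points = {(1, 6), (1, 11), (2, 0), (4, 2), (4, 15), (6, 6), (6, 11), (7, 1), (7, 16), (8, 5), (8, 12), (10, 6), (10, 11), (11, 1), (11, 16), (12, 7), (12, 10), (13, 4), (13, 13), (16, 1), (16, 16)}; affine count = 21; |E(F_17)| = 22.

Discriminant check: Δ ∝ 4a³ + 27b² = 4·8³ + 27·10² = 4·512 + 27·100 ≡ 5 (mod 17). Nonzero ⇒ E is nonsingular.
For each x ∈ F_17, compute rhs = x³ + 8·x + 10 mod 17, then count y ∈ F_17 with y² ≡ rhs.
  x = 0: rhs = 10, matching y values: none (0 points).
  x = 1: rhs = 2, matching y values: 6, 11 (2 points).
  x = 2: rhs = 0, matching y values: 0 (1 points).
  x = 3: rhs = 10, matching y values: none (0 points).
  x = 4: rhs = 4, matching y values: 2, 15 (2 points).
  x = 5: rhs = 5, matching y values: none (0 points).
  x = 6: rhs = 2, matching y values: 6, 11 (2 points).
  x = 7: rhs = 1, matching y values: 1, 16 (2 points).
  x = 8: rhs = 8, matching y values: 5, 12 (2 points).
  x = 9: rhs = 12, matching y values: none (0 points).
  x = 10: rhs = 2, matching y values: 6, 11 (2 points).
  x = 11: rhs = 1, matching y values: 1, 16 (2 points).
  x = 12: rhs = 15, matching y values: 7, 10 (2 points).
  x = 13: rhs = 16, matching y values: 4, 13 (2 points).
  x = 14: rhs = 10, matching y values: none (0 points).
  x = 15: rhs = 3, matching y values: none (0 points).
  x = 16: rhs = 1, matching y values: 1, 16 (2 points).
Total affine count: 21.
Full point count |E(F_17)| = 21 + 1 = 22.
Hasse bound: |22 − (17+1)| = |4| = 4 ≤ 2√17 ≈ 8.2462 ✓.


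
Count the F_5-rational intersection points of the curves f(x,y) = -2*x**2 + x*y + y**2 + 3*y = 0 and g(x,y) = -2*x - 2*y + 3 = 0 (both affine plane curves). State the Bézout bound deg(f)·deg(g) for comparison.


Common zeros: ∅; count = 0; Bézout bound = 2.

deg(f) = 2, deg(g) = 1, so Bézout bound = 2.
Scan x ∈ F_5. For each x, list the y ∈ F_5 with f(x, y) ≡ 0 and those with g(x, y) ≡ 0 (mod 5); the common zeros in that column are the intersection.
  x = 0: f ≡ 0 at y ∈ {0, 2}; g ≡ 0 at y ∈ {4}; common: ∅.
  x = 1: f ≡ 0 at y ∈ {2, 4}; g ≡ 0 at y ∈ {3}; common: ∅.
  x = 2: f ≡ 0 at y ∈ ∅; g ≡ 0 at y ∈ {2}; common: ∅.
  x = 3: f ≡ 0 at y ∈ ∅; g ≡ 0 at y ∈ {1}; common: ∅.
  x = 4: f ≡ 0 at y ∈ ∅; g ≡ 0 at y ∈ {0}; common: ∅.
Collecting: common zeros = ∅, so the count is 0.
Comparison with the Bézout bound: 0 ≤ 2 = deg(f)·deg(g), as expected for curves with no common component (the affine F_5-count falls short of the bound because intersections may lie at infinity, over extension fields, or carry multiplicity).


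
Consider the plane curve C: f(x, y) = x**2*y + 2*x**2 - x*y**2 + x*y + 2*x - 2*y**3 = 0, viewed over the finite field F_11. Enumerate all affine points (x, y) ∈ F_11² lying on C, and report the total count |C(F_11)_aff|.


Affine F_11-points: {(0, 0), (1, 4), (2, 2), (3, 10), (4, 9), (5, 5), (7, 5), (8, 4), (8, 10), (9, 2), (10, 0), (10, 6)}; count = 12.

For each of the 121 pairs (x, y) ∈ F_11², evaluate f(x, y) mod 11. Record the zeros.
  x = 0: [0↦0, 1↦9, 2↦6, 3↦1, 4↦4, 5↦3, 6↦8, 7↦7, 8↦10, 9↦5, 10↦2]  zeros at y ∈ {0}
  x = 1: [0↦4, 1↦3, 2↦10, 3↦2, 4↦0, 5↦3, 6↦10, 7↦9, 8↦10, 9↦1, 10↦3]  zeros at y ∈ {4}
  x = 2: [0↦1, 1↦3, 2↦0, 3↦2, 4↦8, 5↦6, 6↦6, 7↦7, 8↦8, 9↦8, 10↦6]  zeros at y ∈ {2}
  x = 3: [0↦2, 1↦9, 2↦9, 3↦1, 4↦6, 5↦1, 6↦7, 7↦1, 8↦4, 9↦4, 10↦0]  zeros at y ∈ {10}
  x = 4: [0↦7, 1↦10, 2↦4, 3↦10, 4↦5, 5↦10, 6↦2, 7↦2, 8↦9, 9↦0, 10↦7]  zeros at y ∈ {9}
  x = 5: [0↦5, 1↦6, 2↦7, 3↦7, 4↦5, 5↦0, 6↦2, 7↦10, 8↦1, 9↦7, 10↦5]  zeros at y ∈ {5}
  x = 6: [0↦7, 1↦8, 2↦7, 3↦3, 4↦6, 5↦4, 6↦7, 7↦3, 8↦2, 9↦3, 10↦5]  zeros at y ∈ ∅
  x = 7: [0↦2, 1↦5, 2↦4, 3↦9, 4↦8, 5↦0, 6↦6, 7↦3, 8↦1, 9↦10, 10↦7]  zeros at y ∈ {5}
  x = 8: [0↦1, 1↦8, 2↦9, 3↦3, 4↦0, 5↦10, 6↦10, 7↦10, 8↦9, 9↦6, 10↦0]  zeros at y ∈ {4, 10}
  x = 9: [0↦4, 1↦6, 2↦0, 3↦7, 4↦4, 5↦1, 6↦8, 7↦2, 8↦4, 9↦2, 10↦6]  zeros at y ∈ {2}
  x = 10: [0↦0, 1↦10, 2↦10, 3↦10, 4↦9, 5↦6, 6↦0, 7↦1, 8↦8, 9↦9, 10↦3]  zeros at y ∈ {0, 6}
Collecting zeros: affine points = {(0, 0), (1, 4), (2, 2), (3, 10), (4, 9), (5, 5), (7, 5), (8, 4), (8, 10), (9, 2), (10, 0), (10, 6)}.
Total count |C(F_11)_aff| = 12.


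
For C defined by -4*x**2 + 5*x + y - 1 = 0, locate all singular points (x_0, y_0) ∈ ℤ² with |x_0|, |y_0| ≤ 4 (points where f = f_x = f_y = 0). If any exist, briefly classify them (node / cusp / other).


No singular points in the scanned grid; C is smooth there.

Compute partial derivatives:
  f_x = 5 - 8*x.
  f_y = 1.
f_y = 1 is a nonzero constant, so f_y never vanishes: no point (x, y) can satisfy f = f_x = f_y = 0. In particular no (x, y) ∈ {−4, ..., 4}² is singular; the curve is smooth.


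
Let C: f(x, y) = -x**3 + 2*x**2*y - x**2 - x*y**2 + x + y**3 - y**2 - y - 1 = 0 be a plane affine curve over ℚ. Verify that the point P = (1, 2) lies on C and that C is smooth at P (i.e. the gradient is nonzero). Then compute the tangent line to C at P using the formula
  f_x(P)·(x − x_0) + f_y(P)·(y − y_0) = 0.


Tangent line at P: 5*y - 10 = 0.

Step 1: f(1, 2) = 0, so P lies on C.
Step 2: partial derivatives
  f_x(x, y) = -3*x**2 + 4*x*y - 2*x - y**2 + 1, f_y(x, y) = 2*x**2 - 2*x*y + 3*y**2 - 2*y - 1.
  f_x(P) = 0, f_y(P) = 5 (gradient nonzero, so P is smooth).
Step 3: tangent line at P: 0·(x − 1) + 5·(y − 2) = 0.
Expanding: 5*y - 10 = 0.


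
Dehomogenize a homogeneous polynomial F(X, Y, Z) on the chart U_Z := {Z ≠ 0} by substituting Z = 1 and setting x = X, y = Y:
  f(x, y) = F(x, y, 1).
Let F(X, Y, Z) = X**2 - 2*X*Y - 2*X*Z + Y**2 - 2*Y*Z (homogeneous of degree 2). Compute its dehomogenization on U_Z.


f(x, y) = x**2 - 2*x*y - 2*x + y**2 - 2*y

On U_Z we set Z = 1. Each monomial c·X^i·Y^j·Z^k in F becomes c·x^i·y^j·1^k = c·x^i·y^j.
Substituting Z = 1: F(X, Y, 1) = x**2 - 2*x*y - 2*x + y**2 - 2*y.
Note: deg(f) ≤ deg(F) = 2; strict inequality happens when F is divisible by Z (lost terms).


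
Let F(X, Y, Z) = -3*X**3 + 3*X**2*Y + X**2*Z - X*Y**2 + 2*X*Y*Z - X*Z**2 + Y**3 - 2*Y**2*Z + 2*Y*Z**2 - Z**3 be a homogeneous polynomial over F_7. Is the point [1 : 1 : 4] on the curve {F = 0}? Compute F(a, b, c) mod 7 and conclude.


F(1,1,4) ≡ 5 (mod 7); P is NOT on the curve.

Evaluate F(1, 1, 4) term-by-term (mod 7).
  -3*X**3 ↦ -3·1·1·1 = -3
  3*X**2*Y ↦ 3·1·1·1 = 3
  X**2*Z ↦ 1·1·1·4 = 4
  -X*Y**2 ↦ -1·1·1·1 = -1
  2*X*Y*Z ↦ 2·1·1·4 = 8
  -X*Z**2 ↦ -1·1·1·16 = -16
  Y**3 ↦ 1·1·1·1 = 1
  -2*Y**2*Z ↦ -2·1·1·4 = -8
  2*Y*Z**2 ↦ 2·1·1·16 = 32
  -Z**3 ↦ -1·1·1·64 = -64
Sum: F(1, 1, 4) = (-3) + (3) + (4) + (-1) + (8) + (-16) + (1) + (-8) + (32) + (-64) = -44.
Reducing mod 7: -44 ≡ 5 (mod 7).
Since F(a, b, c) ≡ 5 ≠ 0 (mod 7), P does NOT lie on the curve.


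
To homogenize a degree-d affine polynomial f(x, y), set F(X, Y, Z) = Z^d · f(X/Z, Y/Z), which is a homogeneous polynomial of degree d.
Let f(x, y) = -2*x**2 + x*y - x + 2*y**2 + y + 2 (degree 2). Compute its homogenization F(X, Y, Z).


F(X, Y, Z) = -2*X**2 + X*Y - X*Z + 2*Y**2 + Y*Z + 2*Z**2

deg(f) = 2.
Substitute x = X/Z, y = Y/Z into f, then multiply by Z^2.
  monomial -2·x^2·y^0 ↦ -2·X^2·Y^0·Z^0.
  monomial 1·x^1·y^1 ↦ 1·X^1·Y^1·Z^0.
  monomial -1·x^1·y^0 ↦ -1·X^1·Y^0·Z^1.
  monomial 2·x^0·y^2 ↦ 2·X^0·Y^2·Z^0.
  monomial 1·x^0·y^1 ↦ 1·X^0·Y^1·Z^1.
  monomial 2·x^0·y^0 ↦ 2·X^0·Y^0·Z^2.
Collecting: F(X, Y, Z) = -2*X**2 + X*Y - X*Z + 2*Y**2 + Y*Z + 2*Z**2.


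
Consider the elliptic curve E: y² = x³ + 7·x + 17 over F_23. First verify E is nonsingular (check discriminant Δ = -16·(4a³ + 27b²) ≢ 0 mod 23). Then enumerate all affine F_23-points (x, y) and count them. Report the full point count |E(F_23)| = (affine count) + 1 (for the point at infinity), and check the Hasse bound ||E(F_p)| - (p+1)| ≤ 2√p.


Affine points = {(1, 5), (1, 18), (2, 4), (2, 19), (5, 4), (5, 19), (7, 8), (7, 15), (9, 2), (9, 21), (10, 11), (10, 12), (12, 9), (12, 14), (15, 1), (15, 22), (16, 4), (16, 19), (17, 9), (17, 14), (18, 8), (18, 15), (21, 8), (21, 15), (22, 3), (22, 20)}; affine count = 26; |E(F_23)| = 27.

Discriminant check: Δ ∝ 4a³ + 27b² = 4·7³ + 27·17² = 4·343 + 27·289 ≡ 21 (mod 23). Nonzero ⇒ E is nonsingular.
For each x ∈ F_23, compute rhs = x³ + 7·x + 17 mod 23, then count y ∈ F_23 with y² ≡ rhs.
  x = 0: rhs = 17, matching y values: none (0 points).
  x = 1: rhs = 2, matching y values: 5, 18 (2 points).
  x = 2: rhs = 16, matching y values: 4, 19 (2 points).
  x = 3: rhs = 19, matching y values: none (0 points).
  x = 4: rhs = 17, matching y values: none (0 points).
  x = 5: rhs = 16, matching y values: 4, 19 (2 points).
  x = 6: rhs = 22, matching y values: none (0 points).
  x = 7: rhs = 18, matching y values: 8, 15 (2 points).
  x = 8: rhs = 10, matching y values: none (0 points).
  x = 9: rhs = 4, matching y values: 2, 21 (2 points).
  x = 10: rhs = 6, matching y values: 11, 12 (2 points).
  x = 11: rhs = 22, matching y values: none (0 points).
  x = 12: rhs = 12, matching y values: 9, 14 (2 points).
  x = 13: rhs = 5, matching y values: none (0 points).
  x = 14: rhs = 7, matching y values: none (0 points).
  x = 15: rhs = 1, matching y values: 1, 22 (2 points).
  x = 16: rhs = 16, matching y values: 4, 19 (2 points).
  x = 17: rhs = 12, matching y values: 9, 14 (2 points).
  x = 18: rhs = 18, matching y values: 8, 15 (2 points).
  x = 19: rhs = 17, matching y values: none (0 points).
  x = 20: rhs = 15, matching y values: none (0 points).
  x = 21: rhs = 18, matching y values: 8, 15 (2 points).
  x = 22: rhs = 9, matching y values: 3, 20 (2 points).
Total affine count: 26.
Full point count |E(F_23)| = 26 + 1 = 27.
Hasse bound: |27 − (23+1)| = |3| = 3 ≤ 2√23 ≈ 9.5917 ✓.


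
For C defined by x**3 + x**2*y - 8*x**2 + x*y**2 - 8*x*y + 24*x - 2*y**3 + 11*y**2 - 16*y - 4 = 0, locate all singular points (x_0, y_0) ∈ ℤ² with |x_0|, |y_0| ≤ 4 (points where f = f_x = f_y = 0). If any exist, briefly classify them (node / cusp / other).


Singular points: {(2, 2)}; classification: cusp.

Compute partial derivatives:
  f_x = 3*x**2 + 2*x*y - 16*x + y**2 - 8*y + 24.
  f_y = x**2 + 2*x*y - 8*x - 6*y**2 + 22*y - 16.
Scan x_0 ∈ {−4, ..., 4}. For each x_0, f_y(x_0, y) is a polynomial in y; find its integer roots y ∈ {−4, ..., 4}, then test f_x and f at those candidates.
  x = -4: f_y(-4, y) = -6*y**2 + 14*y + 32; no integer root y with |y| ≤ 4.
  x = -3: f_y(-3, y) = -6*y**2 + 16*y + 17; no integer root y with |y| ≤ 4.
  x = -2: f_y(-2, y) = -6*y**2 + 18*y + 4; no integer root y with |y| ≤ 4.
  x = -1: f_y(-1, y) = -6*y**2 + 20*y - 7; no integer root y with |y| ≤ 4.
  x = 0: f_y(0, y) = -6*y**2 + 22*y - 16; vanishes at y ∈ {1}. (0, 1): f_x = 17 ≠ 0.
  x = 1: f_y(1, y) = -6*y**2 + 24*y - 23; no integer root y with |y| ≤ 4.
  x = 2: f_y(2, y) = -6*y**2 + 26*y - 28; vanishes at y ∈ {2}. (2, 2): f_x = 0, f = 0 — SINGULAR.
  x = 3: f_y(3, y) = -6*y**2 + 28*y - 31; no integer root y with |y| ≤ 4.
  x = 4: f_y(4, y) = -6*y**2 + 30*y - 32; no integer root y with |y| ≤ 4.
Only singular point on the grid: (2, 2).
Classify: substitute x = 2 + u, y = 2 + v and expand: f = u**3 + u**2*v + u*v**2 - 2*v**3 + v**2.
No constant or linear terms (consistent with a singular point). Quadratic part: v**2. Cubic part: u**3 + u**2*v + u*v**2 - 2*v**3.
The quadratic part v**2 is a perfect square, so there is a single (double) tangent line v = 0, i.e. y = 2. Restricting the cubic part to that line (v = 0) leaves u**3 ≠ 0, so f is not divisible by v and the branch is v² ≈ -u**3 to lowest order — this is a cusp.
Classification: cusp.


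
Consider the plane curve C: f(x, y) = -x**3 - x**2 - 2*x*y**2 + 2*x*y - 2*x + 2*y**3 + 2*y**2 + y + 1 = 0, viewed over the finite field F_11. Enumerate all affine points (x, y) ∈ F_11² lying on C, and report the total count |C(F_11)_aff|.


Affine F_11-points: {(0, 4), (0, 7), (0, 10), (1, 7), (1, 8), (4, 2), (5, 1), (6, 5), (7, 2), (8, 6), (9, 7), (10, 2)}; count = 12.

For each of the 121 pairs (x, y) ∈ F_11², evaluate f(x, y) mod 11. Record the zeros.
  x = 0: [0↦1, 1↦6, 2↦5, 3↦10, 4↦0, 5↦9, 6↦5, 7↦0, 8↦6, 9↦2, 10↦0]  zeros at y ∈ {4, 7, 10}
  x = 1: [0↦8, 1↦2, 2↦8, 3↦5, 4↦5, 5↦9, 6↦7, 7↦0, 8↦0, 9↦8, 10↦3]  zeros at y ∈ {7, 8}
  x = 2: [0↦7, 1↦1, 2↦3, 3↦3, 4↦2, 5↦1, 6↦1, 7↦3, 8↦8, 9↦6, 10↦9]  zeros at y ∈ ∅
  x = 3: [0↦3, 1↦8, 2↦6, 3↦9, 4↦7, 5↦1, 6↦3, 7↦3, 8↦2, 9↦1, 10↦1]  zeros at y ∈ ∅
  x = 4: [0↦1, 1↦6, 2↦0, 3↦6, 4↦3, 5↦3, 6↦7, 7↦5, 8↦9, 9↦9, 10↦6]  zeros at y ∈ {2}
  x = 5: [0↦6, 1↦0, 2↦1, 3↦10, 4↦6, 5↦1, 6↦7, 7↦3, 8↦1, 9↦2, 10↦7]  zeros at y ∈ {1}
  x = 6: [0↦1, 1↦6, 2↦3, 3↦4, 4↦10, 5↦0, 6↦8, 7↦2, 8↦5, 9↦7, 10↦9]  zeros at y ∈ {5}
  x = 7: [0↦2, 1↦7, 2↦0, 3↦4, 4↦9, 5↦5, 6↦4, 7↦7, 8↦4, 9↦7, 10↦6]  zeros at y ∈ {2}
  x = 8: [0↦3, 1↦8, 2↦8, 3↦4, 4↦8, 5↦10, 6↦0, 7↦1, 8↦3, 9↦7, 10↦3]  zeros at y ∈ {6}
  x = 9: [0↦9, 1↦3, 2↦10, 3↦9, 4↦1, 5↦9, 6↦1, 7↦0, 8↦7, 9↦1, 10↦5]  zeros at y ∈ {7}
  x = 10: [0↦3, 1↦8, 2↦0, 3↦2, 4↦4, 5↦7, 6↦1, 7↦9, 8↦10, 9↦5, 10↦6]  zeros at y ∈ {2}
Collecting zeros: affine points = {(0, 4), (0, 7), (0, 10), (1, 7), (1, 8), (4, 2), (5, 1), (6, 5), (7, 2), (8, 6), (9, 7), (10, 2)}.
Total count |C(F_11)_aff| = 12.


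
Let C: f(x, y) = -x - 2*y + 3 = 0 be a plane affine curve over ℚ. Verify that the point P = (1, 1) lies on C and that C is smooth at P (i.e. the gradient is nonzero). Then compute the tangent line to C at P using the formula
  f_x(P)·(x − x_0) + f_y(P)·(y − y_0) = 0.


Tangent line at P: -x - 2*y + 3 = 0.

Step 1: f(1, 1) = 0, so P lies on C.
Step 2: partial derivatives
  f_x(x, y) = -1, f_y(x, y) = -2.
  f_x(P) = -1, f_y(P) = -2 (gradient nonzero, so P is smooth).
Step 3: tangent line at P: -1·(x − 1) + -2·(y − 1) = 0.
Expanding: -x - 2*y + 3 = 0.


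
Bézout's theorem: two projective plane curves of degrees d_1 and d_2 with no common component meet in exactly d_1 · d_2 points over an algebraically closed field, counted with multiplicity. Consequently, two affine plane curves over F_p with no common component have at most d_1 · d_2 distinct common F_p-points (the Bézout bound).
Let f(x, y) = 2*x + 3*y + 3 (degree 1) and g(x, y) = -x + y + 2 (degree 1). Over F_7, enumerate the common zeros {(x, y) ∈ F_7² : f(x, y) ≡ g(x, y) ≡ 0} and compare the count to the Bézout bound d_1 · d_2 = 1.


Common zeros: {(2, 0)}; count = 1; Bézout bound = 1.

deg(f) = 1, deg(g) = 1, so Bézout bound = 1.
Scan x ∈ F_7. For each x, list the y ∈ F_7 with f(x, y) ≡ 0 and those with g(x, y) ≡ 0 (mod 7); the common zeros in that column are the intersection.
  x = 0: f ≡ 0 at y ∈ {6}; g ≡ 0 at y ∈ {5}; common: ∅.
  x = 1: f ≡ 0 at y ∈ {3}; g ≡ 0 at y ∈ {6}; common: ∅.
  x = 2: f ≡ 0 at y ∈ {0}; g ≡ 0 at y ∈ {0}; common: {0}.
  x = 3: f ≡ 0 at y ∈ {4}; g ≡ 0 at y ∈ {1}; common: ∅.
  x = 4: f ≡ 0 at y ∈ {1}; g ≡ 0 at y ∈ {2}; common: ∅.
  x = 5: f ≡ 0 at y ∈ {5}; g ≡ 0 at y ∈ {3}; common: ∅.
  x = 6: f ≡ 0 at y ∈ {2}; g ≡ 0 at y ∈ {4}; common: ∅.
Collecting: common zeros = {(2, 0)}, so the count is 1.
Comparison with the Bézout bound: 1 ≤ 1 = deg(f)·deg(g), as expected for curves with no common component (the bound is attained).


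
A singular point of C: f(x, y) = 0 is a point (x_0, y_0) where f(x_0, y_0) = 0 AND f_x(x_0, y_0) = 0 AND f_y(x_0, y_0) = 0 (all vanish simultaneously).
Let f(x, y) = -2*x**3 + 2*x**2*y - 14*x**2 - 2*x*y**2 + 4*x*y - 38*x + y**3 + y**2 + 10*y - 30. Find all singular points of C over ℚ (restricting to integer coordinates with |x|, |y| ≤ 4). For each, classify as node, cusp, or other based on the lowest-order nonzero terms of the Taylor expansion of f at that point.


Singular points: {(-3, -2)}; classification: cusp.

Compute partial derivatives:
  f_x = -6*x**2 + 4*x*y - 28*x - 2*y**2 + 4*y - 38.
  f_y = 2*x**2 - 4*x*y + 4*x + 3*y**2 + 2*y + 10.
Scan x_0 ∈ {−4, ..., 4}. For each x_0, f_y(x_0, y) is a polynomial in y; find its integer roots y ∈ {−4, ..., 4}, then test f_x and f at those candidates.
  x = -4: f_y(-4, y) = 3*y**2 + 18*y + 26; no integer root y with |y| ≤ 4.
  x = -3: f_y(-3, y) = 3*y**2 + 14*y + 16; vanishes at y ∈ {-2}. (-3, -2): f_x = 0, f = 0 — SINGULAR.
  x = -2: f_y(-2, y) = 3*y**2 + 10*y + 10; no integer root y with |y| ≤ 4.
  x = -1: f_y(-1, y) = 3*y**2 + 6*y + 8; no integer root y with |y| ≤ 4.
  x = 0: f_y(0, y) = 3*y**2 + 2*y + 10; no integer root y with |y| ≤ 4.
  x = 1: f_y(1, y) = 3*y**2 - 2*y + 16; no integer root y with |y| ≤ 4.
  x = 2: f_y(2, y) = 3*y**2 - 6*y + 26; no integer root y with |y| ≤ 4.
  x = 3: f_y(3, y) = 3*y**2 - 10*y + 40; no integer root y with |y| ≤ 4.
  x = 4: f_y(4, y) = 3*y**2 - 14*y + 58; no integer root y with |y| ≤ 4.
Only singular point on the grid: (-3, -2).
Classify: substitute x = -3 + u, y = -2 + v and expand: f = -2*u**3 + 2*u**2*v - 2*u*v**2 + v**3 + v**2.
No constant or linear terms (consistent with a singular point). Quadratic part: v**2. Cubic part: -2*u**3 + 2*u**2*v - 2*u*v**2 + v**3.
The quadratic part v**2 is a perfect square, so there is a single (double) tangent line v = 0, i.e. y = -2. Restricting the cubic part to that line (v = 0) leaves -2*u**3 ≠ 0, so f is not divisible by v and the branch is v² ≈ 2*u**3 to lowest order — this is a cusp.
Classification: cusp.


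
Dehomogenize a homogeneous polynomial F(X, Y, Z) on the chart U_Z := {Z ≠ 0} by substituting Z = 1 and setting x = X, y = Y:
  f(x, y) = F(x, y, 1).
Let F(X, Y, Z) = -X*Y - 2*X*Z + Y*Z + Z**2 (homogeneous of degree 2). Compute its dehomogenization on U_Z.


f(x, y) = -x*y - 2*x + y + 1

On U_Z we set Z = 1. Each monomial c·X^i·Y^j·Z^k in F becomes c·x^i·y^j·1^k = c·x^i·y^j.
Substituting Z = 1: F(X, Y, 1) = -x*y - 2*x + y + 1.
Note: deg(f) ≤ deg(F) = 2; strict inequality happens when F is divisible by Z (lost terms).


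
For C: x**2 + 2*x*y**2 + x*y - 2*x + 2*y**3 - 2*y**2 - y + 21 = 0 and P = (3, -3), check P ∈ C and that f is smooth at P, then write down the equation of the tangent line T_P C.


Tangent line at P: 19*x + 32*y + 39 = 0.

Step 1: f(3, -3) = 0, so P lies on C.
Step 2: partial derivatives
  f_x(x, y) = 2*x + 2*y**2 + y - 2, f_y(x, y) = 4*x*y + x + 6*y**2 - 4*y - 1.
  f_x(P) = 19, f_y(P) = 32 (gradient nonzero, so P is smooth).
Step 3: tangent line at P: 19·(x − 3) + 32·(y − -3) = 0.
Expanding: 19*x + 32*y + 39 = 0.


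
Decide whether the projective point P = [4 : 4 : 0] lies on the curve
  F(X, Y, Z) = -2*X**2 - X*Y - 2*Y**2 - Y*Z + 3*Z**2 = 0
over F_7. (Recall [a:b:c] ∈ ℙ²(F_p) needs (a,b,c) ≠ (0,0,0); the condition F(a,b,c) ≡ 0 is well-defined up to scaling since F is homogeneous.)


F(4,4,0) ≡ 4 (mod 7); P is NOT on the curve.

Evaluate F(4, 4, 0) term-by-term (mod 7).
  -2*X**2 ↦ -2·16·1·1 = -32
  -X*Y ↦ -1·4·4·1 = -16
  -2*Y**2 ↦ -2·1·16·1 = -32
  -Y*Z ↦ -1·1·4·0 = 0
  3*Z**2 ↦ 3·1·1·0 = 0
Sum: F(4, 4, 0) = (-32) + (-16) + (-32) + (0) + (0) = -80.
Reducing mod 7: -80 ≡ 4 (mod 7).
Since F(a, b, c) ≡ 4 ≠ 0 (mod 7), P does NOT lie on the curve.


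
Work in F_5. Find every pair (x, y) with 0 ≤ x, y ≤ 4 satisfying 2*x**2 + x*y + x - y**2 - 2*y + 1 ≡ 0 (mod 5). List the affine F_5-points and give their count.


Affine F_5-points: {(2, 1), (2, 4), (3, 2), (3, 4)}; count = 4.

For each of the 25 pairs (x, y) ∈ F_5², evaluate f(x, y) mod 5. Record the zeros.
  x = 0: [0↦1, 1↦3, 2↦3, 3↦1, 4↦2]  zeros at y ∈ ∅
  x = 1: [0↦4, 1↦2, 2↦3, 3↦2, 4↦4]  zeros at y ∈ ∅
  x = 2: [0↦1, 1↦0, 2↦2, 3↦2, 4↦0]  zeros at y ∈ {1, 4}
  x = 3: [0↦2, 1↦2, 2↦0, 3↦1, 4↦0]  zeros at y ∈ {2, 4}
  x = 4: [0↦2, 1↦3, 2↦2, 3↦4, 4↦4]  zeros at y ∈ ∅
Collecting zeros: affine points = {(2, 1), (2, 4), (3, 2), (3, 4)}.
Total count |C(F_5)_aff| = 4.


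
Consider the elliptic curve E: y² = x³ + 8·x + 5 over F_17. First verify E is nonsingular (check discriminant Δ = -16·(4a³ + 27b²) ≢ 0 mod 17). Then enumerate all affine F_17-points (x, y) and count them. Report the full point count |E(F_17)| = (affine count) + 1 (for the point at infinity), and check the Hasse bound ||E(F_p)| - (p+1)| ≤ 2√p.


Affine points = {(4, 4), (4, 13), (5, 0), (7, 8), (7, 9), (11, 8), (11, 9), (15, 7), (15, 10), (16, 8), (16, 9)}; affine count = 11; |E(F_17)| = 12.

Discriminant check: Δ ∝ 4a³ + 27b² = 4·8³ + 27·5² = 4·512 + 27·25 ≡ 3 (mod 17). Nonzero ⇒ E is nonsingular.
For each x ∈ F_17, compute rhs = x³ + 8·x + 5 mod 17, then count y ∈ F_17 with y² ≡ rhs.
  x = 0: rhs = 5, matching y values: none (0 points).
  x = 1: rhs = 14, matching y values: none (0 points).
  x = 2: rhs = 12, matching y values: none (0 points).
  x = 3: rhs = 5, matching y values: none (0 points).
  x = 4: rhs = 16, matching y values: 4, 13 (2 points).
  x = 5: rhs = 0, matching y values: 0 (1 points).
  x = 6: rhs = 14, matching y values: none (0 points).
  x = 7: rhs = 13, matching y values: 8, 9 (2 points).
  x = 8: rhs = 3, matching y values: none (0 points).
  x = 9: rhs = 7, matching y values: none (0 points).
  x = 10: rhs = 14, matching y values: none (0 points).
  x = 11: rhs = 13, matching y values: 8, 9 (2 points).
  x = 12: rhs = 10, matching y values: none (0 points).
  x = 13: rhs = 11, matching y values: none (0 points).
  x = 14: rhs = 5, matching y values: none (0 points).
  x = 15: rhs = 15, matching y values: 7, 10 (2 points).
  x = 16: rhs = 13, matching y values: 8, 9 (2 points).
Total affine count: 11.
Full point count |E(F_17)| = 11 + 1 = 12.
Hasse bound: |12 − (17+1)| = |-6| = 6 ≤ 2√17 ≈ 8.2462 ✓.


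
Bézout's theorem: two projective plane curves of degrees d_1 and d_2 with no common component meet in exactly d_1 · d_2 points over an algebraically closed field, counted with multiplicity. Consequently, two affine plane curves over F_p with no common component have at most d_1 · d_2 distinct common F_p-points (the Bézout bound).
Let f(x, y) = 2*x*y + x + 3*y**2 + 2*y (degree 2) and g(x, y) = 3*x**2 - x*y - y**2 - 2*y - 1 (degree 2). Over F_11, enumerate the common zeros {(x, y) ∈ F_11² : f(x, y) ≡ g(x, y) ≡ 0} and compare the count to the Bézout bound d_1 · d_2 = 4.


Common zeros: {(10, 9)}; count = 1; Bézout bound = 4.

deg(f) = 2, deg(g) = 2, so Bézout bound = 4.
Scan x ∈ F_11. For each x, list the y ∈ F_11 with f(x, y) ≡ 0 and those with g(x, y) ≡ 0 (mod 11); the common zeros in that column are the intersection.
  x = 0: f ≡ 0 at y ∈ {0, 3}; g ≡ 0 at y ∈ {10}; common: ∅.
  x = 1: f ≡ 0 at y ∈ {7, 10}; g ≡ 0 at y ∈ ∅; common: ∅.
  x = 2: f ≡ 0 at y ∈ {1, 8}; g ≡ 0 at y ∈ {0, 7}; common: ∅.
  x = 3: f ≡ 0 at y ∈ ∅; g ≡ 0 at y ∈ ∅; common: ∅.
  x = 4: f ≡ 0 at y ∈ ∅; g ≡ 0 at y ∈ {7, 9}; common: ∅.
  x = 5: f ≡ 0 at y ∈ ∅; g ≡ 0 at y ∈ {1, 3}; common: ∅.
  x = 6: f ≡ 0 at y ∈ {4, 6}; g ≡ 0 at y ∈ ∅; common: ∅.
  x = 7: f ≡ 0 at y ∈ ∅; g ≡ 0 at y ∈ {3, 10}; common: ∅.
  x = 8: f ≡ 0 at y ∈ ∅; g ≡ 0 at y ∈ ∅; common: ∅.
  x = 9: f ≡ 0 at y ∈ ∅; g ≡ 0 at y ∈ {0}; common: ∅.
  x = 10: f ≡ 0 at y ∈ {2, 9}; g ≡ 0 at y ∈ {1, 9}; common: {9}.
Collecting: common zeros = {(10, 9)}, so the count is 1.
Comparison with the Bézout bound: 1 ≤ 4 = deg(f)·deg(g), as expected for curves with no common component (the affine F_11-count falls short of the bound because intersections may lie at infinity, over extension fields, or carry multiplicity).


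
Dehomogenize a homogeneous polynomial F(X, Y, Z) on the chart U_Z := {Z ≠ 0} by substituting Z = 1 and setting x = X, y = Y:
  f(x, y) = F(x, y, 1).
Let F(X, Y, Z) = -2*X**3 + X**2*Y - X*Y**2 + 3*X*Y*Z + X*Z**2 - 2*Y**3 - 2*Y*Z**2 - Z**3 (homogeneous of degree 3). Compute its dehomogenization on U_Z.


f(x, y) = -2*x**3 + x**2*y - x*y**2 + 3*x*y + x - 2*y**3 - 2*y - 1

On U_Z we set Z = 1. Each monomial c·X^i·Y^j·Z^k in F becomes c·x^i·y^j·1^k = c·x^i·y^j.
Substituting Z = 1: F(X, Y, 1) = -2*x**3 + x**2*y - x*y**2 + 3*x*y + x - 2*y**3 - 2*y - 1.
Note: deg(f) ≤ deg(F) = 3; strict inequality happens when F is divisible by Z (lost terms).


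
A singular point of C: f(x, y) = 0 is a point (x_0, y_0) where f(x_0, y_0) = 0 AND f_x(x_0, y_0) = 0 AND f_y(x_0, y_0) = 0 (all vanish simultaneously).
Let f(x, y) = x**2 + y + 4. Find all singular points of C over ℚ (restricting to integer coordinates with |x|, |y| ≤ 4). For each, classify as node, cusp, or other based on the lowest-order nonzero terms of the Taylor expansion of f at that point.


No singular points in the scanned grid; C is smooth there.

Compute partial derivatives:
  f_x = 2*x.
  f_y = 1.
f_y = 1 is a nonzero constant, so f_y never vanishes: no point (x, y) can satisfy f = f_x = f_y = 0. In particular no (x, y) ∈ {−4, ..., 4}² is singular; the curve is smooth.


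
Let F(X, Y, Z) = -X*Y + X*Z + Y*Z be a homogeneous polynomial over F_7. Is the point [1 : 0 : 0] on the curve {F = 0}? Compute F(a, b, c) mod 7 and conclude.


F(1,0,0) ≡ 0 (mod 7); P is on the curve.

Evaluate F(1, 0, 0) term-by-term (mod 7).
  -X*Y ↦ -1·1·0·1 = 0
  X*Z ↦ 1·1·1·0 = 0
  Y*Z ↦ 1·1·0·0 = 0
Sum: F(1, 0, 0) = (0) + (0) + (0) = 0.
Reducing mod 7: 0 ≡ 0 (mod 7).
Since F(a, b, c) ≡ 0 (mod 7), P lies on the curve.


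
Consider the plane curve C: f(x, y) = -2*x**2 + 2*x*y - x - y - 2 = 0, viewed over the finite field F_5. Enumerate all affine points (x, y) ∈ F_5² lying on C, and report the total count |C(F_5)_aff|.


Affine F_5-points: {(0, 3), (1, 0), (2, 4), (4, 4)}; count = 4.

For each of the 25 pairs (x, y) ∈ F_5², evaluate f(x, y) mod 5. Record the zeros.
  x = 0: [0↦3, 1↦2, 2↦1, 3↦0, 4↦4]  zeros at y ∈ {3}
  x = 1: [0↦0, 1↦1, 2↦2, 3↦3, 4↦4]  zeros at y ∈ {0}
  x = 2: [0↦3, 1↦1, 2↦4, 3↦2, 4↦0]  zeros at y ∈ {4}
  x = 3: [0↦2, 1↦2, 2↦2, 3↦2, 4↦2]  zeros at y ∈ ∅
  x = 4: [0↦2, 1↦4, 2↦1, 3↦3, 4↦0]  zeros at y ∈ {4}
Collecting zeros: affine points = {(0, 3), (1, 0), (2, 4), (4, 4)}.
Total count |C(F_5)_aff| = 4.


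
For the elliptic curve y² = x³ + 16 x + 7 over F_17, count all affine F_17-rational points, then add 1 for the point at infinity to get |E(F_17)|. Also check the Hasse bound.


Affine points = {(2, 8), (2, 9), (4, 4), (4, 13), (5, 5), (5, 12), (6, 8), (6, 9), (8, 1), (8, 16), (9, 8), (9, 9), (11, 1), (11, 16), (13, 7), (13, 10), (14, 0), (15, 1), (15, 16)}; affine count = 19; |E(F_17)| = 20.

Discriminant check: Δ ∝ 4a³ + 27b² = 4·16³ + 27·7² = 4·4096 + 27·49 ≡ 10 (mod 17). Nonzero ⇒ E is nonsingular.
For each x ∈ F_17, compute rhs = x³ + 16·x + 7 mod 17, then count y ∈ F_17 with y² ≡ rhs.
  x = 0: rhs = 7, matching y values: none (0 points).
  x = 1: rhs = 7, matching y values: none (0 points).
  x = 2: rhs = 13, matching y values: 8, 9 (2 points).
  x = 3: rhs = 14, matching y values: none (0 points).
  x = 4: rhs = 16, matching y values: 4, 13 (2 points).
  x = 5: rhs = 8, matching y values: 5, 12 (2 points).
  x = 6: rhs = 13, matching y values: 8, 9 (2 points).
  x = 7: rhs = 3, matching y values: none (0 points).
  x = 8: rhs = 1, matching y values: 1, 16 (2 points).
  x = 9: rhs = 13, matching y values: 8, 9 (2 points).
  x = 10: rhs = 11, matching y values: none (0 points).
  x = 11: rhs = 1, matching y values: 1, 16 (2 points).
  x = 12: rhs = 6, matching y values: none (0 points).
  x = 13: rhs = 15, matching y values: 7, 10 (2 points).
  x = 14: rhs = 0, matching y values: 0 (1 points).
  x = 15: rhs = 1, matching y values: 1, 16 (2 points).
  x = 16: rhs = 7, matching y values: none (0 points).
Total affine count: 19.
Full point count |E(F_17)| = 19 + 1 = 20.
Hasse bound: |20 − (17+1)| = |2| = 2 ≤ 2√17 ≈ 8.2462 ✓.


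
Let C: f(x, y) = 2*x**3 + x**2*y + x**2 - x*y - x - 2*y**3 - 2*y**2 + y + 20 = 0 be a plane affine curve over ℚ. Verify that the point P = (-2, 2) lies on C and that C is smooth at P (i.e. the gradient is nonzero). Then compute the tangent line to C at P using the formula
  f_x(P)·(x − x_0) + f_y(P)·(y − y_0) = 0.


Tangent line at P: 9*x - 25*y + 68 = 0.

Step 1: f(-2, 2) = 0, so P lies on C.
Step 2: partial derivatives
  f_x(x, y) = 6*x**2 + 2*x*y + 2*x - y - 1, f_y(x, y) = x**2 - x - 6*y**2 - 4*y + 1.
  f_x(P) = 9, f_y(P) = -25 (gradient nonzero, so P is smooth).
Step 3: tangent line at P: 9·(x − -2) + -25·(y − 2) = 0.
Expanding: 9*x - 25*y + 68 = 0.


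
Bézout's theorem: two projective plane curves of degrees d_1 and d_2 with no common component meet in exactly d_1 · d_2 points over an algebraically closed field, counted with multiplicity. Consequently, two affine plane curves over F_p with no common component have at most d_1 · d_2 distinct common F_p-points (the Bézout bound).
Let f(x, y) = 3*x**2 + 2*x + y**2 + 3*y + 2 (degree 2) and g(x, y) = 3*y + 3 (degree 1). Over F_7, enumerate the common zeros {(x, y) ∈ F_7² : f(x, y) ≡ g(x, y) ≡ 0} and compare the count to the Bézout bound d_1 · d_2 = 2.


Common zeros: {(0, 6), (4, 6)}; count = 2; Bézout bound = 2.

deg(f) = 2, deg(g) = 1, so Bézout bound = 2.
Scan x ∈ F_7. For each x, list the y ∈ F_7 with f(x, y) ≡ 0 and those with g(x, y) ≡ 0 (mod 7); the common zeros in that column are the intersection.
  x = 0: f ≡ 0 at y ∈ {5, 6}; g ≡ 0 at y ∈ {6}; common: {6}.
  x = 1: f ≡ 0 at y ∈ {0, 4}; g ≡ 0 at y ∈ {6}; common: ∅.
  x = 2: f ≡ 0 at y ∈ {2}; g ≡ 0 at y ∈ {6}; common: ∅.
  x = 3: f ≡ 0 at y ∈ {0, 4}; g ≡ 0 at y ∈ {6}; common: ∅.
  x = 4: f ≡ 0 at y ∈ {5, 6}; g ≡ 0 at y ∈ {6}; common: {6}.
  x = 5: f ≡ 0 at y ∈ {1, 3}; g ≡ 0 at y ∈ {6}; common: ∅.
  x = 6: f ≡ 0 at y ∈ {1, 3}; g ≡ 0 at y ∈ {6}; common: ∅.
Collecting: common zeros = {(0, 6), (4, 6)}, so the count is 2.
Comparison with the Bézout bound: 2 ≤ 2 = deg(f)·deg(g), as expected for curves with no common component (the bound is attained).


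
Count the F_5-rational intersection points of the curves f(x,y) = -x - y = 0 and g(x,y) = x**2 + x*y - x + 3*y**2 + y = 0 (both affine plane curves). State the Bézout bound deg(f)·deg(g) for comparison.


Common zeros: {(0, 0), (4, 1)}; count = 2; Bézout bound = 2.

deg(f) = 1, deg(g) = 2, so Bézout bound = 2.
Scan x ∈ F_5. For each x, list the y ∈ F_5 with f(x, y) ≡ 0 and those with g(x, y) ≡ 0 (mod 5); the common zeros in that column are the intersection.
  x = 0: f ≡ 0 at y ∈ {0}; g ≡ 0 at y ∈ {0, 3}; common: {0}.
  x = 1: f ≡ 0 at y ∈ {4}; g ≡ 0 at y ∈ {0, 1}; common: ∅.
  x = 2: f ≡ 0 at y ∈ {3}; g ≡ 0 at y ∈ {2}; common: ∅.
  x = 3: f ≡ 0 at y ∈ {2}; g ≡ 0 at y ∈ {3, 4}; common: ∅.
  x = 4: f ≡ 0 at y ∈ {1}; g ≡ 0 at y ∈ {1, 4}; common: {1}.
Collecting: common zeros = {(0, 0), (4, 1)}, so the count is 2.
Comparison with the Bézout bound: 2 ≤ 2 = deg(f)·deg(g), as expected for curves with no common component (the bound is attained).


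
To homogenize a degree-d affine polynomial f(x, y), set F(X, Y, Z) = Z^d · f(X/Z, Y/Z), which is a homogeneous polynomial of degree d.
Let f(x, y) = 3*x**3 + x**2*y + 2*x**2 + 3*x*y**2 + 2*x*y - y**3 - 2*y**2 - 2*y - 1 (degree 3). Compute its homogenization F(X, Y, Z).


F(X, Y, Z) = 3*X**3 + X**2*Y + 2*X**2*Z + 3*X*Y**2 + 2*X*Y*Z - Y**3 - 2*Y**2*Z - 2*Y*Z**2 - Z**3

deg(f) = 3.
Substitute x = X/Z, y = Y/Z into f, then multiply by Z^3.
  monomial 3·x^3·y^0 ↦ 3·X^3·Y^0·Z^0.
  monomial 1·x^2·y^1 ↦ 1·X^2·Y^1·Z^0.
  monomial 2·x^2·y^0 ↦ 2·X^2·Y^0·Z^1.
  monomial 3·x^1·y^2 ↦ 3·X^1·Y^2·Z^0.
  monomial 2·x^1·y^1 ↦ 2·X^1·Y^1·Z^1.
  monomial -1·x^0·y^3 ↦ -1·X^0·Y^3·Z^0.
  monomial -2·x^0·y^2 ↦ -2·X^0·Y^2·Z^1.
  monomial -2·x^0·y^1 ↦ -2·X^0·Y^1·Z^2.
  monomial -1·x^0·y^0 ↦ -1·X^0·Y^0·Z^3.
Collecting: F(X, Y, Z) = 3*X**3 + X**2*Y + 2*X**2*Z + 3*X*Y**2 + 2*X*Y*Z - Y**3 - 2*Y**2*Z - 2*Y*Z**2 - Z**3.


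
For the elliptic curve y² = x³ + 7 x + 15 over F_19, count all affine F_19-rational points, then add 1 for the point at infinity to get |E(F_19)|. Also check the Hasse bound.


Affine points = {(1, 2), (1, 17), (3, 5), (3, 14), (5, 2), (5, 17), (6, 8), (6, 11), (9, 3), (9, 16), (11, 6), (11, 13), (13, 2), (13, 17), (14, 8), (14, 11), (16, 9), (16, 10), (18, 8), (18, 11)}; affine count = 20; |E(F_19)| = 21.

Discriminant check: Δ ∝ 4a³ + 27b² = 4·7³ + 27·15² = 4·343 + 27·225 ≡ 18 (mod 19). Nonzero ⇒ E is nonsingular.
For each x ∈ F_19, compute rhs = x³ + 7·x + 15 mod 19, then count y ∈ F_19 with y² ≡ rhs.
  x = 0: rhs = 15, matching y values: none (0 points).
  x = 1: rhs = 4, matching y values: 2, 17 (2 points).
  x = 2: rhs = 18, matching y values: none (0 points).
  x = 3: rhs = 6, matching y values: 5, 14 (2 points).
  x = 4: rhs = 12, matching y values: none (0 points).
  x = 5: rhs = 4, matching y values: 2, 17 (2 points).
  x = 6: rhs = 7, matching y values: 8, 11 (2 points).
  x = 7: rhs = 8, matching y values: none (0 points).
  x = 8: rhs = 13, matching y values: none (0 points).
  x = 9: rhs = 9, matching y values: 3, 16 (2 points).
  x = 10: rhs = 2, matching y values: none (0 points).
  x = 11: rhs = 17, matching y values: 6, 13 (2 points).
  x = 12: rhs = 3, matching y values: none (0 points).
  x = 13: rhs = 4, matching y values: 2, 17 (2 points).
  x = 14: rhs = 7, matching y values: 8, 11 (2 points).
  x = 15: rhs = 18, matching y values: none (0 points).
  x = 16: rhs = 5, matching y values: 9, 10 (2 points).
  x = 17: rhs = 12, matching y values: none (0 points).
  x = 18: rhs = 7, matching y values: 8, 11 (2 points).
Total affine count: 20.
Full point count |E(F_19)| = 20 + 1 = 21.
Hasse bound: |21 − (19+1)| = |1| = 1 ≤ 2√19 ≈ 8.7178 ✓.


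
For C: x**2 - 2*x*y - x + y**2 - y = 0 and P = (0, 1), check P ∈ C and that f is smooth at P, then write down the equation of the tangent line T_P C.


Tangent line at P: -3*x + y - 1 = 0.

Step 1: f(0, 1) = 0, so P lies on C.
Step 2: partial derivatives
  f_x(x, y) = 2*x - 2*y - 1, f_y(x, y) = -2*x + 2*y - 1.
  f_x(P) = -3, f_y(P) = 1 (gradient nonzero, so P is smooth).
Step 3: tangent line at P: -3·(x − 0) + 1·(y − 1) = 0.
Expanding: -3*x + y - 1 = 0.


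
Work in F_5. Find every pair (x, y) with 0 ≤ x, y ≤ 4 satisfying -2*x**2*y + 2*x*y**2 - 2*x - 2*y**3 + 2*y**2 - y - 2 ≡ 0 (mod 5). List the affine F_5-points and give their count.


Affine F_5-points: {(1, 1), (1, 2), (1, 4), (3, 2), (4, 0), (4, 1), (4, 4)}; count = 7.

For each of the 25 pairs (x, y) ∈ F_5², evaluate f(x, y) mod 5. Record the zeros.
  x = 0: [0↦3, 1↦2, 2↦3, 3↦4, 4↦3]  zeros at y ∈ ∅
  x = 1: [0↦1, 1↦0, 2↦0, 3↦4, 4↦0]  zeros at y ∈ {1, 2, 4}
  x = 2: [0↦4, 1↦4, 2↦4, 3↦2, 4↦1]  zeros at y ∈ ∅
  x = 3: [0↦2, 1↦4, 2↦0, 3↦3, 4↦1]  zeros at y ∈ {2}
  x = 4: [0↦0, 1↦0, 2↦3, 3↦2, 4↦0]  zeros at y ∈ {0, 1, 4}
Collecting zeros: affine points = {(1, 1), (1, 2), (1, 4), (3, 2), (4, 0), (4, 1), (4, 4)}.
Total count |C(F_5)_aff| = 7.


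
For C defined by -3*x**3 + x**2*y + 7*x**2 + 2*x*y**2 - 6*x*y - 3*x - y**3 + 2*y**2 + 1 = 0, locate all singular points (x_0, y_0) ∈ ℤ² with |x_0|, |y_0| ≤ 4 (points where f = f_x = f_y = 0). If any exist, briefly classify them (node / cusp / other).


Singular points: {(1, 1)}; classification: node.

Compute partial derivatives:
  f_x = -9*x**2 + 2*x*y + 14*x + 2*y**2 - 6*y - 3.
  f_y = x**2 + 4*x*y - 6*x - 3*y**2 + 4*y.
Scan x_0 ∈ {−4, ..., 4}. For each x_0, f_y(x_0, y) is a polynomial in y; find its integer roots y ∈ {−4, ..., 4}, then test f_x and f at those candidates.
  x = -4: f_y(-4, y) = -3*y**2 - 12*y + 40; no integer root y with |y| ≤ 4.
  x = -3: f_y(-3, y) = -3*y**2 - 8*y + 27; no integer root y with |y| ≤ 4.
  x = -2: f_y(-2, y) = -3*y**2 - 4*y + 16; no integer root y with |y| ≤ 4.
  x = -1: f_y(-1, y) = 7 - 3*y**2; no integer root y with |y| ≤ 4.
  x = 0: f_y(0, y) = -3*y**2 + 4*y; vanishes at y ∈ {0}. (0, 0): f_x = -3 ≠ 0.
  x = 1: f_y(1, y) = -3*y**2 + 8*y - 5; vanishes at y ∈ {1}. (1, 1): f_x = 0, f = 0 — SINGULAR.
  x = 2: f_y(2, y) = -3*y**2 + 12*y - 8; no integer root y with |y| ≤ 4.
  x = 3: f_y(3, y) = -3*y**2 + 16*y - 9; no integer root y with |y| ≤ 4.
  x = 4: f_y(4, y) = -3*y**2 + 20*y - 8; no integer root y with |y| ≤ 4.
Only singular point on the grid: (1, 1).
Classify: substitute x = 1 + u, y = 1 + v and expand: f = -3*u**3 + u**2*v - u**2 + 2*u*v**2 - v**3 + v**2.
No constant or linear terms (consistent with a singular point). Quadratic part: -u**2 + v**2. Cubic part: -3*u**3 + u**2*v + 2*u*v**2 - v**3.
The quadratic part v**2 - u**2 = (v − u)(v + u) splits into two distinct linear factors, so there are two distinct tangent lines y − 1 = ±(x − 1) — this is a node (ordinary double point).
Classification: node.


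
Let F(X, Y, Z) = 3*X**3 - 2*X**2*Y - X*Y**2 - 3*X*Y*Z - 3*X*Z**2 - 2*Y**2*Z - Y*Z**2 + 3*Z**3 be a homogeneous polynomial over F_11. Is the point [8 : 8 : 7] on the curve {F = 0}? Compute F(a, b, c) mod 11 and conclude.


F(8,8,7) ≡ 4 (mod 11); P is NOT on the curve.

Evaluate F(8, 8, 7) term-by-term (mod 11).
  3*X**3 ↦ 3·512·1·1 = 1536
  -2*X**2*Y ↦ -2·64·8·1 = -1024
  -X*Y**2 ↦ -1·8·64·1 = -512
  -3*X*Y*Z ↦ -3·8·8·7 = -1344
  -3*X*Z**2 ↦ -3·8·1·49 = -1176
  -2*Y**2*Z ↦ -2·1·64·7 = -896
  -Y*Z**2 ↦ -1·1·8·49 = -392
  3*Z**3 ↦ 3·1·1·343 = 1029
Sum: F(8, 8, 7) = (1536) + (-1024) + (-512) + (-1344) + (-1176) + (-896) + (-392) + (1029) = -2779.
Reducing mod 11: -2779 ≡ 4 (mod 11).
Since F(a, b, c) ≡ 4 ≠ 0 (mod 11), P does NOT lie on the curve.


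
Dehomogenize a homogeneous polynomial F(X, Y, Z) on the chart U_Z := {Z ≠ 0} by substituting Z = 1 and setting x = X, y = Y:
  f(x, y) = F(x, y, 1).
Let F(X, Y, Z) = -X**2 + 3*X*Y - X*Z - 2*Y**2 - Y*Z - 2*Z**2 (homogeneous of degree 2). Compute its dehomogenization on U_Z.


f(x, y) = -x**2 + 3*x*y - x - 2*y**2 - y - 2

On U_Z we set Z = 1. Each monomial c·X^i·Y^j·Z^k in F becomes c·x^i·y^j·1^k = c·x^i·y^j.
Substituting Z = 1: F(X, Y, 1) = -x**2 + 3*x*y - x - 2*y**2 - y - 2.
Note: deg(f) ≤ deg(F) = 2; strict inequality happens when F is divisible by Z (lost terms).


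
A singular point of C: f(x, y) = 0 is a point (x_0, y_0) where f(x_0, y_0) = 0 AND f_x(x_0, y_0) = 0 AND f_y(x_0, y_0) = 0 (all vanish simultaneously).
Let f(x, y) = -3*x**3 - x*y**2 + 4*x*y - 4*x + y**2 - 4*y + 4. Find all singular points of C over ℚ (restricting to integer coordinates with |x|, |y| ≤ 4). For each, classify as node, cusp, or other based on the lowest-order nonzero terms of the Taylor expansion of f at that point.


Singular points: {(0, 2)}; classification: cusp.

Compute partial derivatives:
  f_x = -9*x**2 - y**2 + 4*y - 4.
  f_y = -2*x*y + 4*x + 2*y - 4.
Scan x_0 ∈ {−4, ..., 4}. For each x_0, f_y(x_0, y) is a polynomial in y; find its integer roots y ∈ {−4, ..., 4}, then test f_x and f at those candidates.
  x = -4: f_y(-4, y) = 10*y - 20; vanishes at y ∈ {2}. (-4, 2): f_x = -144 ≠ 0.
  x = -3: f_y(-3, y) = 8*y - 16; vanishes at y ∈ {2}. (-3, 2): f_x = -81 ≠ 0.
  x = -2: f_y(-2, y) = 6*y - 12; vanishes at y ∈ {2}. (-2, 2): f_x = -36 ≠ 0.
  x = -1: f_y(-1, y) = 4*y - 8; vanishes at y ∈ {2}. (-1, 2): f_x = -9 ≠ 0.
  x = 0: f_y(0, y) = 2*y - 4; vanishes at y ∈ {2}. (0, 2): f_x = 0, f = 0 — SINGULAR.
  x = 1: f_y(1, y) = 0; vanishes at y ∈ {-4, -3, -2, -1, 0, 1, 2, 3, 4}. (1, -4): f_x = -45 ≠ 0; (1, -3): f_x = -34 ≠ 0; (1, -2): f_x = -25 ≠ 0; (1, -1): f_x = -18 ≠ 0; (1, 0): f_x = -13 ≠ 0; (1, 1): f_x = -10 ≠ 0; (1, 2): f_x = -9 ≠ 0; (1, 3): f_x = -10 ≠ 0; (1, 4): f_x = -13 ≠ 0.
  x = 2: f_y(2, y) = 4 - 2*y; vanishes at y ∈ {2}. (2, 2): f_x = -36 ≠ 0.
  x = 3: f_y(3, y) = 8 - 4*y; vanishes at y ∈ {2}. (3, 2): f_x = -81 ≠ 0.
  x = 4: f_y(4, y) = 12 - 6*y; vanishes at y ∈ {2}. (4, 2): f_x = -144 ≠ 0.
Only singular point on the grid: (0, 2).
Classify: substitute x = 0 + u, y = 2 + v and expand: f = -3*u**3 - u*v**2 + v**2.
No constant or linear terms (consistent with a singular point). Quadratic part: v**2. Cubic part: -3*u**3 - u*v**2.
The quadratic part v**2 is a perfect square, so there is a single (double) tangent line v = 0, i.e. y = 2. Restricting the cubic part to that line (v = 0) leaves -3*u**3 ≠ 0, so f is not divisible by v and the branch is v² ≈ 3*u**3 to lowest order — this is a cusp.
Classification: cusp.
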